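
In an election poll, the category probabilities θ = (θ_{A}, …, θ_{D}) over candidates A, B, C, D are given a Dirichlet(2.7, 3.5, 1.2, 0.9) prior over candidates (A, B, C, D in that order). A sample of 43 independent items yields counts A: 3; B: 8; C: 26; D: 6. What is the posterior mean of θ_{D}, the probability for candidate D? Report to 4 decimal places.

0.1345

The Dirichlet prior is conjugate to the Multinomial likelihood: each posterior αⱼ = prior αⱼ + observed count nⱼ.
Posterior concentration: (5.7, 11.5, 27.2, 6.9), total = 51.3.
E[θ_{D}|data] = α_{D}/Σα = 6.9/51.3 = 0.1345.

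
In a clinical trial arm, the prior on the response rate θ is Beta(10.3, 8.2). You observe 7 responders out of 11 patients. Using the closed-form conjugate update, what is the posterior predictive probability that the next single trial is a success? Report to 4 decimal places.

0.5864

The Beta prior is conjugate to a Binomial/Bernoulli likelihood; the update adds successes to α and failures to β.
Posterior: Beta(α+k, β+n−k) = Beta(10.3+7, 8.2+4) = Beta(17.3, 12.2).
For a single future Bernoulli trial, P(success | data) = α/(α+β) = 0.5864.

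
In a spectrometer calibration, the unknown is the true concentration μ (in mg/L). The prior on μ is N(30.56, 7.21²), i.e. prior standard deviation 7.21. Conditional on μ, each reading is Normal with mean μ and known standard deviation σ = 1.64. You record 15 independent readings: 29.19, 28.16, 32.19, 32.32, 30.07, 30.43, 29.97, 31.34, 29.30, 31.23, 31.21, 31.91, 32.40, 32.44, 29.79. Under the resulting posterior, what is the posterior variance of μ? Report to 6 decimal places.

0.178690

For Normal data with known variance σ², a Normal(μ₀, σ₀²) prior on μ is conjugate. Posterior precision = 1/σ₀² + n/σ²; posterior mean is the precision-weighted average of μ₀ and x̄.
σ₀² = 7.21² = 51.9841, σ² = 1.64² = 2.6896; σ² + n·σ₀² = 2.6896 + 15·51.9841 = 782.4511.
Posterior precision = 1/σ₀² + n/σ² = 1/51.9841 + 15/2.6896 = (σ² + n·σ₀²)/(σ₀²σ²) = 782.4511/(51.9841·2.6896); posterior variance σₙ² = σ₀²σ²/(σ² + n·σ₀²) = 51.9841·2.6896/782.4511 = 0.178690.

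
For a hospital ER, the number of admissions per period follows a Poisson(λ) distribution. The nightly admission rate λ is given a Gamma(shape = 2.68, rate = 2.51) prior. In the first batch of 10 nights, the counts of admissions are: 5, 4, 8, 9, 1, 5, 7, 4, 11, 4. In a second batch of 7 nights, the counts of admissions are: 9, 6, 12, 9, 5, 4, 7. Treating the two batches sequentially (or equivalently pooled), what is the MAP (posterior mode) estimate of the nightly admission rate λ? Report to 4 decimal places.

5.7242

With a Gamma(shape α, rate β) prior, the Poisson likelihood is conjugate: the posterior is Gamma(α + ΣXᵢ, β + n).
Batch 1: sum of counts S = 58 over n = 10 nights.
After batch 1: Gamma(α+S, β+n) = Gamma(2.68+58, 2.51+10) = Gamma(60.68, 12.51).
Batch 2: sum of counts S = 52 over n = 7 nights.
After batch 2: Gamma(α+S, β+n) = Gamma(60.68+52, 12.51+7) = Gamma(112.68, 19.51).
Mode of Gamma(α,β) for α≥1 is (α−1)/β = 111.68/19.51 = 5.7242.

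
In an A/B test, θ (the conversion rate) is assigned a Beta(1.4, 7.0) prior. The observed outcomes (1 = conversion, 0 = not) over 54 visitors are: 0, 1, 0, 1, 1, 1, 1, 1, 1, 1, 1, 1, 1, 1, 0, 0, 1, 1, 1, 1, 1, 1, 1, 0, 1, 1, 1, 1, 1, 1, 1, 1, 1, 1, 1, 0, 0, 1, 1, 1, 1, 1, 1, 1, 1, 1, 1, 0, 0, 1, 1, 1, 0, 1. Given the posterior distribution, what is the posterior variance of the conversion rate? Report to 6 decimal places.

The Beta prior is conjugate to a Binomial/Bernoulli likelihood; the update adds successes to α and failures to β.
Posterior: Beta(α+k, β+n−k) = Beta(1.4+44, 7.0+10) = Beta(45.4, 17.0).
Var = αβ/((α+β)²(α+β+1)) = 45.4·17.0/(62.4²·63.4) = 0.003126.

0.003126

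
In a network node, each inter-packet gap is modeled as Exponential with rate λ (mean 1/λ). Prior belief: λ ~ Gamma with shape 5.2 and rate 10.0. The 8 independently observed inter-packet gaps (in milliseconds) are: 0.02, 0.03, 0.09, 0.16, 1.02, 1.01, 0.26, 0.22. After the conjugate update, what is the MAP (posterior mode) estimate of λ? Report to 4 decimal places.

With a Gamma(shape α, rate β) prior on the exponential rate λ, the posterior after n observations with total T = Σxᵢ is Gamma(α+n, β+T).
Sum of observations T = 2.81 milliseconds; n = 8.
Posterior: Gamma(5.2+8, 10.0+2.81) = Gamma(13.2, 12.81).
Mode = (α−1)/β = 0.9524.

0.9524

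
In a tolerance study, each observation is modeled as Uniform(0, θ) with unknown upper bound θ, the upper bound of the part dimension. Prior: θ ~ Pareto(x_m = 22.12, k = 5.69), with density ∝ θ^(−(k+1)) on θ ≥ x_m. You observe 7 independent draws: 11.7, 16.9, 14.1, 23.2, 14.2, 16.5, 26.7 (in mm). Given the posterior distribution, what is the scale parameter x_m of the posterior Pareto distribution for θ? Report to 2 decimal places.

A Pareto(scale x_m, shape k) prior on the upper bound θ of Uniform(0, θ) is conjugate: posterior is Pareto(max(x_m, max xᵢ), k + n).
Sample maximum = 26.7; prior scale x_m = 22.12 → posterior scale = max = 26.70.
Posterior shape = 5.69 + 7 = 12.69.
Posterior scale x_m = 26.70.

26.70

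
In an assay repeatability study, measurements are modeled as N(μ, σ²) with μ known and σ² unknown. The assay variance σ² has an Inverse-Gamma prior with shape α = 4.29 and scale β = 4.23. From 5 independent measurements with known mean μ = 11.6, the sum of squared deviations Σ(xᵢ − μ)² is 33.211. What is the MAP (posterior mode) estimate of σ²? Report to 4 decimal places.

With known mean μ and an Inverse-Gamma(α, β) prior on σ², the Normal likelihood is conjugate: posterior is Inv-Gamma(α + n/2, β + Σ(xᵢ−μ)²/2).
Posterior: Inv-Gamma(4.29 + 5/2, 4.23 + 33.211/2) = Inv-Gamma(6.79, 20.8355).
Mode = β/(α+1) = 20.8355/7.79 = 2.6746.

2.6746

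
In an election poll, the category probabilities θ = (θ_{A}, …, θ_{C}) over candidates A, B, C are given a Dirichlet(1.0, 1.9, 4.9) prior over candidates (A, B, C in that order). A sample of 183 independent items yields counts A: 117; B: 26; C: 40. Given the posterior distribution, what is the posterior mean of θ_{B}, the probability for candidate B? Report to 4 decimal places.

0.1462

The Dirichlet prior is conjugate to the Multinomial likelihood: each posterior αⱼ = prior αⱼ + observed count nⱼ.
Posterior concentration: (118.0, 27.9, 44.9), total = 190.8.
E[θ_{B}|data] = α_{B}/Σα = 27.9/190.8 = 0.1462.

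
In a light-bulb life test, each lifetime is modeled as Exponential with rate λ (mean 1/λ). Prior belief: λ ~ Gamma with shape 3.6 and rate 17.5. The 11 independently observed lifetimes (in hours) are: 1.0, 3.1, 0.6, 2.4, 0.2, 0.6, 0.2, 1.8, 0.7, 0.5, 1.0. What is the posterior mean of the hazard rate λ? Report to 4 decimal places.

0.4932

With a Gamma(shape α, rate β) prior on the exponential rate λ, the posterior after n observations with total T = Σxᵢ is Gamma(α+n, β+T).
Sum of observations T = 12.1 hours; n = 11.
Posterior: Gamma(3.6+11, 17.5+12.1) = Gamma(14.6, 29.6).
Posterior mean of λ = α/β = 14.6/29.6 = 0.4932.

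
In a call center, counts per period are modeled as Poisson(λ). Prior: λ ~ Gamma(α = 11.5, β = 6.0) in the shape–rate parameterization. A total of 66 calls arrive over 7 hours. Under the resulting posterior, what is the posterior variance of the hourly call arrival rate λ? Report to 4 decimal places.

0.4586

With a Gamma(shape α, rate β) prior, the Poisson likelihood is conjugate: the posterior is Gamma(α + ΣXᵢ, β + n).
Posterior: Gamma(α+S, β+n) = Gamma(11.5+66, 6.0+7) = Gamma(77.5, 13.0).
Var = α/β² = 77.5/13.0² = 0.4586.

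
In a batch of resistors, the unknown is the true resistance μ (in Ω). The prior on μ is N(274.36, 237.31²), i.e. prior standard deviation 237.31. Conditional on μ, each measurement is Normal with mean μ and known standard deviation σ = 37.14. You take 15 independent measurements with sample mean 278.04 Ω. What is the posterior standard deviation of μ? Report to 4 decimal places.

For Normal data with known variance σ², a Normal(μ₀, σ₀²) prior on μ is conjugate. Posterior precision = 1/σ₀² + n/σ²; posterior mean is the precision-weighted average of μ₀ and x̄.
σ₀² = 237.31² = 56316.0361, σ² = 37.14² = 1379.3796; σ² + n·σ₀² = 1379.3796 + 15·56316.0361 = 846119.9211.
Posterior precision = 1/σ₀² + n/σ² = 1/56316.0361 + 15/1379.3796 = (σ² + n·σ₀²)/(σ₀²σ²) = 846119.9211/(56316.0361·1379.3796); posterior variance σₙ² = σ₀²σ²/(σ² + n·σ₀²) = 56316.0361·1379.3796/846119.9211 = 91.808725.
Posterior SD = √σₙ² = √(56316.0361·1379.3796/846119.9211) = 9.5817.

9.5817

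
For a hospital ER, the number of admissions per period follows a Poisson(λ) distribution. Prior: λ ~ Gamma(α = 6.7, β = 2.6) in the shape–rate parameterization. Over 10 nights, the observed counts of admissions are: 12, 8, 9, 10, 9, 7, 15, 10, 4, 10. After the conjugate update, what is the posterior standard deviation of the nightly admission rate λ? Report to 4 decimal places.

With a Gamma(shape α, rate β) prior, the Poisson likelihood is conjugate: the posterior is Gamma(α + ΣXᵢ, β + n).
Sum of counts S = 94 over n = 10 nights.
Posterior: Gamma(α+S, β+n) = Gamma(6.7+94, 2.6+10) = Gamma(100.7, 12.6).
SD = √α/β = √100.7/12.6 = 0.7964.

0.7964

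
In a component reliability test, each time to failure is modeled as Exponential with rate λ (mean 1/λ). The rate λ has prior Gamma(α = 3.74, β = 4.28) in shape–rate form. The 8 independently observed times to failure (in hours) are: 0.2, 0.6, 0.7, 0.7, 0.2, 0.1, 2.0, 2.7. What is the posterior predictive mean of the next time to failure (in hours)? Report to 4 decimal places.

With a Gamma(shape α, rate β) prior on the exponential rate λ, the posterior after n observations with total T = Σxᵢ is Gamma(α+n, β+T).
Sum of observations T = 7.2 hours; n = 8.
Posterior: Gamma(3.74+8, 4.28+7.2) = Gamma(11.74, 11.48).
The predictive distribution for the next observation is Lomax; its mean is β/(α−1) = 11.48/10.74 = 1.0689.

1.0689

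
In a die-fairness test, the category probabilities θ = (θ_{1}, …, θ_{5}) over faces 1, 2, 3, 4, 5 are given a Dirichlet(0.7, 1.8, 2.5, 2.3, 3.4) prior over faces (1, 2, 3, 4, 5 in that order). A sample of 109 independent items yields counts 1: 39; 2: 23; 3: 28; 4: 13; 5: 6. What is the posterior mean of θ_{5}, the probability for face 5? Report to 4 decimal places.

0.0785

The Dirichlet prior is conjugate to the Multinomial likelihood: each posterior αⱼ = prior αⱼ + observed count nⱼ.
Posterior concentration: (39.7, 24.8, 30.5, 15.3, 9.4), total = 119.7.
E[θ_{5}|data] = α_{5}/Σα = 9.4/119.7 = 0.0785.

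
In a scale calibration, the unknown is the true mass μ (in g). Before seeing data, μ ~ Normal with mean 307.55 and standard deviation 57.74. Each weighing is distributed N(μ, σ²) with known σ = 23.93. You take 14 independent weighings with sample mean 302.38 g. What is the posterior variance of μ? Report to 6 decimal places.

For Normal data with known variance σ², a Normal(μ₀, σ₀²) prior on μ is conjugate. Posterior precision = 1/σ₀² + n/σ²; posterior mean is the precision-weighted average of μ₀ and x̄.
σ₀² = 57.74² = 3333.9076, σ² = 23.93² = 572.6449; σ² + n·σ₀² = 572.6449 + 14·3333.9076 = 47247.3513.
Posterior precision = 1/σ₀² + n/σ² = 1/3333.9076 + 14/572.6449 = (σ² + n·σ₀²)/(σ₀²σ²) = 47247.3513/(3333.9076·572.6449); posterior variance σₙ² = σ₀²σ²/(σ² + n·σ₀²) = 3333.9076·572.6449/47247.3513 = 40.407454.

40.407454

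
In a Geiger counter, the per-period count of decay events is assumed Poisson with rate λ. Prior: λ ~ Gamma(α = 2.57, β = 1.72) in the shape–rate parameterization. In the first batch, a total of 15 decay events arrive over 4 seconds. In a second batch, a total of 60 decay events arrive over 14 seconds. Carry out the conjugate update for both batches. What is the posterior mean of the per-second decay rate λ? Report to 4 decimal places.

3.9336

With a Gamma(shape α, rate β) prior, the Poisson likelihood is conjugate: the posterior is Gamma(α + ΣXᵢ, β + n).
After batch 1: Gamma(α+S, β+n) = Gamma(2.57+15, 1.72+4) = Gamma(17.57, 5.72).
After batch 2: Gamma(α+S, β+n) = Gamma(17.57+60, 5.72+14) = Gamma(77.57, 19.72).
Posterior mean = α/β = 77.57/19.72 = 3.9336.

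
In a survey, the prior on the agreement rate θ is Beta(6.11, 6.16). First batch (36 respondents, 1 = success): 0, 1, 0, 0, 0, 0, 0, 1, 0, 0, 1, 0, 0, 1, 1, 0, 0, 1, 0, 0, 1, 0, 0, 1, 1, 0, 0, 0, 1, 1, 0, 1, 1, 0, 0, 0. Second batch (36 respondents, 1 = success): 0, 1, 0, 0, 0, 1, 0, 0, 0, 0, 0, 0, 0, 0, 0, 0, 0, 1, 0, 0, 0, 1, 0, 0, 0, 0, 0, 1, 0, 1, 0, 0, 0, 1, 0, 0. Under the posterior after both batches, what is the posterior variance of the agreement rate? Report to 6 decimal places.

The Beta prior is conjugate to a Binomial/Bernoulli likelihood; the update adds successes to α and failures to β.
After batch 1: Beta(6.11+13, 6.16+23) = Beta(19.11, 29.16).
After batch 2: Beta(19.11+7, 29.16+29) = Beta(26.11, 58.16).
Var = αβ/((α+β)²(α+β+1)) = 26.11·58.16/(84.27²·85.27) = 0.002508.

0.002508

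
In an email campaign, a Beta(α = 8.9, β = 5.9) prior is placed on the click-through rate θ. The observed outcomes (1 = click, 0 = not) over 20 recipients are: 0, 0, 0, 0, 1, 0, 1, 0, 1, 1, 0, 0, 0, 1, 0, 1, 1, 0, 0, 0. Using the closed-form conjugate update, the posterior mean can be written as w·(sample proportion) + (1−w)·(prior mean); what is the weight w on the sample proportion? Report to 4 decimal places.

0.5747

The Beta prior is conjugate to a Binomial/Bernoulli likelihood; the update adds successes to α and failures to β.
Posterior mean = (α₀+k)/(α₀+β₀+n) = [n/(α₀+β₀+n)]·(k/n) + [(α₀+β₀)/(α₀+β₀+n)]·α₀/(α₀+β₀), so only n and the prior enter the weight.
The weight on the data is w = n/(α₀+β₀+n) = 20/(8.9+5.9+20) = 20/34.8 = 0.5747.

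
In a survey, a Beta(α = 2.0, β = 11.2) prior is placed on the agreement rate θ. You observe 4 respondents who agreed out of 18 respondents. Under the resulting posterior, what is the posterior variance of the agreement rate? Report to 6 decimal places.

0.004824

The Beta prior is conjugate to a Binomial/Bernoulli likelihood; the update adds successes to α and failures to β.
Posterior: Beta(α+k, β+n−k) = Beta(2.0+4, 11.2+14) = Beta(6.0, 25.2).
Var = αβ/((α+β)²(α+β+1)) = 6.0·25.2/(31.2²·32.2) = 0.004824.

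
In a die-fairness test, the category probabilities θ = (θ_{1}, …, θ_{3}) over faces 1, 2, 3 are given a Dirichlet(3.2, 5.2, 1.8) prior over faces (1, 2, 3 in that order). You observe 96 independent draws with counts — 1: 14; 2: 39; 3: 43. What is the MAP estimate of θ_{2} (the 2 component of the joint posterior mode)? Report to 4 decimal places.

0.4186

The Dirichlet prior is conjugate to the Multinomial likelihood: each posterior αⱼ = prior αⱼ + observed count nⱼ.
Posterior concentration: (17.2, 44.2, 44.8), total = 106.2.
Joint mode component: (α_{2}−1)/(Σα−K) = 43.2/103.2 = 0.4186.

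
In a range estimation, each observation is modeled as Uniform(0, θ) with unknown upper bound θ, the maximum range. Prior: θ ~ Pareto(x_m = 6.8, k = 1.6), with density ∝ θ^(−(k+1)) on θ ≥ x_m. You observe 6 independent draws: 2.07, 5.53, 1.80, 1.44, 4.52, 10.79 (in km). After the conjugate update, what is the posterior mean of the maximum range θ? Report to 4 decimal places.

12.4248

A Pareto(scale x_m, shape k) prior on the upper bound θ of Uniform(0, θ) is conjugate: posterior is Pareto(max(x_m, max xᵢ), k + n).
Sample maximum = 10.79; prior scale x_m = 6.8 → posterior scale = max = 10.79.
Posterior shape = 1.6 + 6 = 7.6.
E[θ|data] = k·x_m/(k−1) = 7.6·10.79/6.6 = 12.4248.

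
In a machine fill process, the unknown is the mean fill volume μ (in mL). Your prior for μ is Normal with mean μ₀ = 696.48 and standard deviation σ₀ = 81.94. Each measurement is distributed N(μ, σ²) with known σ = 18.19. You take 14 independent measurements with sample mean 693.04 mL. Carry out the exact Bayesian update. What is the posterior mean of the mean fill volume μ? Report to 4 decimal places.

693.0521

For Normal data with known variance σ², a Normal(μ₀, σ₀²) prior on μ is conjugate. Posterior precision = 1/σ₀² + n/σ²; posterior mean is the precision-weighted average of μ₀ and x̄.
n·x̄ = 14·693.04 = 9702.56.
σ₀² = 81.94² = 6714.1636, σ² = 18.19² = 330.8761; σ² + n·σ₀² = 330.8761 + 14·6714.1636 = 94329.1665.
Posterior mean = (μ₀/σ₀² + n·x̄/σ²)/(1/σ₀² + n/σ²) = (σ²·μ₀ + σ₀²·n·x̄)/(σ² + n·σ₀²) = (330.8761·696.48 + 6714.1636·9702.56)/94329.1665 = 65375023.764944/94329.1665 = 693.0521.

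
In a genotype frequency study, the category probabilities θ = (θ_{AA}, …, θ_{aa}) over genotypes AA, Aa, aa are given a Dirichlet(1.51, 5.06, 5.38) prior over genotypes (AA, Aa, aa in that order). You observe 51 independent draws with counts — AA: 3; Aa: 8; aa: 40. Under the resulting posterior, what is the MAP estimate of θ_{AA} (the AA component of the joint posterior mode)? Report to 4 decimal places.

0.0585

The Dirichlet prior is conjugate to the Multinomial likelihood: each posterior αⱼ = prior αⱼ + observed count nⱼ.
Posterior concentration: (4.51, 13.06, 45.38), total = 62.95.
Joint mode component: (α_{AA}−1)/(Σα−K) = 3.51/59.95 = 0.0585.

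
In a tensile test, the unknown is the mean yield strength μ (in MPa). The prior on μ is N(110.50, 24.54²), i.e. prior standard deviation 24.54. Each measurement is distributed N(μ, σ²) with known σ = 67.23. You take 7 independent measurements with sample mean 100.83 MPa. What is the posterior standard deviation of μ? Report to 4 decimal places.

For Normal data with known variance σ², a Normal(μ₀, σ₀²) prior on μ is conjugate. Posterior precision = 1/σ₀² + n/σ²; posterior mean is the precision-weighted average of μ₀ and x̄.
σ₀² = 24.54² = 602.2116, σ² = 67.23² = 4519.8729; σ² + n·σ₀² = 4519.8729 + 7·602.2116 = 8735.3541.
Posterior precision = 1/σ₀² + n/σ² = 1/602.2116 + 7/4519.8729 = (σ² + n·σ₀²)/(σ₀²σ²) = 8735.3541/(602.2116·4519.8729); posterior variance σₙ² = σ₀²σ²/(σ² + n·σ₀²) = 602.2116·4519.8729/8735.3541 = 311.598117.
Posterior SD = √σₙ² = √(602.2116·4519.8729/8735.3541) = 17.6521.

17.6521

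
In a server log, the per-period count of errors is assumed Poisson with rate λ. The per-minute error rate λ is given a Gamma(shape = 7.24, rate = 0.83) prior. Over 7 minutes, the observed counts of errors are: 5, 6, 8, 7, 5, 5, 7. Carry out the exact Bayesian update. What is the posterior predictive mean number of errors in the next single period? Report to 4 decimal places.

With a Gamma(shape α, rate β) prior, the Poisson likelihood is conjugate: the posterior is Gamma(α + ΣXᵢ, β + n).
Sum of counts S = 43 over n = 7 minutes.
Posterior: Gamma(α+S, β+n) = Gamma(7.24+43, 0.83+7) = Gamma(50.24, 7.83).
The predictive distribution for one future period is NegBinom with mean α/β = 6.4163.

6.4163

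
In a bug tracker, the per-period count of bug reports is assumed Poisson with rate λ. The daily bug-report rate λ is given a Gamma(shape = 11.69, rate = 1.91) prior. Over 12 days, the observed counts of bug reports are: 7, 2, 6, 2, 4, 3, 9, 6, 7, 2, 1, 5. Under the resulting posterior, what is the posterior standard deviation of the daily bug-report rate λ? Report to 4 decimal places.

0.5827

With a Gamma(shape α, rate β) prior, the Poisson likelihood is conjugate: the posterior is Gamma(α + ΣXᵢ, β + n).
Sum of counts S = 54 over n = 12 days.
Posterior: Gamma(α+S, β+n) = Gamma(11.69+54, 1.91+12) = Gamma(65.69, 13.91).
SD = √α/β = √65.69/13.91 = 0.5827.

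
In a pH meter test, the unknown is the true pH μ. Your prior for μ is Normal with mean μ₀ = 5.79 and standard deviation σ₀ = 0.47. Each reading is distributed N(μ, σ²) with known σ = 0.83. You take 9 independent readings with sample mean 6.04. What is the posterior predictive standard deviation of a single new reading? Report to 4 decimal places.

0.8636

For Normal data with known variance σ², a Normal(μ₀, σ₀²) prior on μ is conjugate. Posterior precision = 1/σ₀² + n/σ²; posterior mean is the precision-weighted average of μ₀ and x̄.
σ₀² = 0.47² = 0.2209, σ² = 0.83² = 0.6889; σ² + n·σ₀² = 0.6889 + 9·0.2209 = 2.677.
Posterior precision = 1/σ₀² + n/σ² = 1/0.2209 + 9/0.6889 = (σ² + n·σ₀²)/(σ₀²σ²) = 2.677/(0.2209·0.6889); posterior variance σₙ² = σ₀²σ²/(σ² + n·σ₀²) = 0.2209·0.6889/2.677 = 0.056846.
Predictive variance for one new observation = σₙ² + σ² = 0.2209·0.6889/2.677 + 0.6889 = σ²·(σ₀² + 2.677)/2.677 = 0.6889·2.8979/2.677 = 0.745746; SD = √(0.6889·2.8979/2.677) = 0.8636.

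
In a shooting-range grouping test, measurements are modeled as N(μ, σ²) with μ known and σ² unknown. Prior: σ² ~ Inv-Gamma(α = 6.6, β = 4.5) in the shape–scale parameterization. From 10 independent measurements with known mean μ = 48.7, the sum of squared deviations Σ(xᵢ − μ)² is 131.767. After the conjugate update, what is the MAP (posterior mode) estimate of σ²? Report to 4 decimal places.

5.5860

With known mean μ and an Inverse-Gamma(α, β) prior on σ², the Normal likelihood is conjugate: posterior is Inv-Gamma(α + n/2, β + Σ(xᵢ−μ)²/2).
Posterior: Inv-Gamma(6.6 + 10/2, 4.5 + 131.767/2) = Inv-Gamma(11.60, 70.3835).
Mode = β/(α+1) = 70.3835/12.60 = 5.5860.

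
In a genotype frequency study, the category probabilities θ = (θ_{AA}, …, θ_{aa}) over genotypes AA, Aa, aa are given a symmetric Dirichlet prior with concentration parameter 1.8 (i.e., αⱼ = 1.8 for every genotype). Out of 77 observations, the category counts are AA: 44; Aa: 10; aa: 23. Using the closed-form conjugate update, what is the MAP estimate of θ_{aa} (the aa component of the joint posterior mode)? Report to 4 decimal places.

The Dirichlet prior is conjugate to the Multinomial likelihood: each posterior αⱼ = prior αⱼ + observed count nⱼ.
Posterior concentration: (45.8, 11.8, 24.8), total = 82.4.
Joint mode component: (α_{aa}−1)/(Σα−K) = 23.8/79.4 = 0.2997.

0.2997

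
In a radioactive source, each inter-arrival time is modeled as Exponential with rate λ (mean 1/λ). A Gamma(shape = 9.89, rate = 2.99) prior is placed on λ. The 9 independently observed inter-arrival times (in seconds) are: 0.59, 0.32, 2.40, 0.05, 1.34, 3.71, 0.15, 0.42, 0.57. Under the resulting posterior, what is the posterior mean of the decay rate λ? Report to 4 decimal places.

1.5064

With a Gamma(shape α, rate β) prior on the exponential rate λ, the posterior after n observations with total T = Σxᵢ is Gamma(α+n, β+T).
Sum of observations T = 9.55 seconds; n = 9.
Posterior: Gamma(9.89+9, 2.99+9.55) = Gamma(18.89, 12.54).
Posterior mean of λ = α/β = 18.89/12.54 = 1.5064.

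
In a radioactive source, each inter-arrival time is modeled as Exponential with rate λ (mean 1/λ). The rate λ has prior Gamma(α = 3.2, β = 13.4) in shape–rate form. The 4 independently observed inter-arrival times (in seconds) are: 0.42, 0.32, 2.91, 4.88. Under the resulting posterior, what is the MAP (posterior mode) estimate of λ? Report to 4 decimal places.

With a Gamma(shape α, rate β) prior on the exponential rate λ, the posterior after n observations with total T = Σxᵢ is Gamma(α+n, β+T).
Sum of observations T = 8.53 seconds; n = 4.
Posterior: Gamma(3.2+4, 13.4+8.53) = Gamma(7.2, 21.93).
Mode = (α−1)/β = 0.2827.

0.2827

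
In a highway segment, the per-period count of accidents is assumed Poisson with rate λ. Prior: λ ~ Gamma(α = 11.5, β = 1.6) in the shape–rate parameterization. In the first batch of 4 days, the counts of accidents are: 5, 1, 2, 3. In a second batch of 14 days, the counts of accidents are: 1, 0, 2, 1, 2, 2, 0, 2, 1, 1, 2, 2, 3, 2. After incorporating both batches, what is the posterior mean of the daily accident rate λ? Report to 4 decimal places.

2.2194

With a Gamma(shape α, rate β) prior, the Poisson likelihood is conjugate: the posterior is Gamma(α + ΣXᵢ, β + n).
Batch 1: sum of counts S = 11 over n = 4 days.
After batch 1: Gamma(α+S, β+n) = Gamma(11.5+11, 1.6+4) = Gamma(22.5, 5.6).
Batch 2: sum of counts S = 21 over n = 14 days.
After batch 2: Gamma(α+S, β+n) = Gamma(22.5+21, 5.6+14) = Gamma(43.5, 19.6).
Posterior mean = α/β = 43.5/19.6 = 2.2194.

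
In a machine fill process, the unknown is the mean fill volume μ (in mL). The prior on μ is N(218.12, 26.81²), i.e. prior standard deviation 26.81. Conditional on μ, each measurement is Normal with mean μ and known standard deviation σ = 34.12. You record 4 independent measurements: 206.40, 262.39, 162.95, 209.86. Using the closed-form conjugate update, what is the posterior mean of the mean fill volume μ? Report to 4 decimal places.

212.6250

For Normal data with known variance σ², a Normal(μ₀, σ₀²) prior on μ is conjugate. Posterior precision = 1/σ₀² + n/σ²; posterior mean is the precision-weighted average of μ₀ and x̄.
Σxᵢ = 206.40 + 262.39 + 162.95 + 209.86 = 841.6, so n·x̄ = 841.6.
σ₀² = 26.81² = 718.7761, σ² = 34.12² = 1164.1744; σ² + n·σ₀² = 1164.1744 + 4·718.7761 = 4039.2788.
Posterior mean = (μ₀/σ₀² + n·x̄/σ²)/(1/σ₀² + n/σ²) = (σ²·μ₀ + σ₀²·n·x̄)/(σ² + n·σ₀²) = (1164.1744·218.12 + 718.7761·841.6)/4039.2788 = 858851.685888/4039.2788 = 212.6250.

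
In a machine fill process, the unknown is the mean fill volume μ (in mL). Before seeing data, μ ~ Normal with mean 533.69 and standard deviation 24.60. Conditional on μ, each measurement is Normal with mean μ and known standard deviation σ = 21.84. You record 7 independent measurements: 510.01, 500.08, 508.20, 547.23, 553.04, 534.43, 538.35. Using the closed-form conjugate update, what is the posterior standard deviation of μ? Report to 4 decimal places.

For Normal data with known variance σ², a Normal(μ₀, σ₀²) prior on μ is conjugate. Posterior precision = 1/σ₀² + n/σ²; posterior mean is the precision-weighted average of μ₀ and x̄.
σ₀² = 24.60² = 605.16, σ² = 21.84² = 476.9856; σ² + n·σ₀² = 476.9856 + 7·605.16 = 4713.1056.
Posterior precision = 1/σ₀² + n/σ² = 1/605.16 + 7/476.9856 = (σ² + n·σ₀²)/(σ₀²σ²) = 4713.1056/(605.16·476.9856); posterior variance σₙ² = σ₀²σ²/(σ² + n·σ₀²) = 605.16·476.9856/4713.1056 = 61.244672.
Posterior SD = √σₙ² = √(605.16·476.9856/4713.1056) = 7.8259.

7.8259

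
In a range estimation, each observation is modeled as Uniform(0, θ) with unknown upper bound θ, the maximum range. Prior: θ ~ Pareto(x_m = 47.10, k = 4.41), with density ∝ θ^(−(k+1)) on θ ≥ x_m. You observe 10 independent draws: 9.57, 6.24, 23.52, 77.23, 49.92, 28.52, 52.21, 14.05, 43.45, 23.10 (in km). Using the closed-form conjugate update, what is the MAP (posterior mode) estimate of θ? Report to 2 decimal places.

A Pareto(scale x_m, shape k) prior on the upper bound θ of Uniform(0, θ) is conjugate: posterior is Pareto(max(x_m, max xᵢ), k + n).
Sample maximum = 77.23; prior scale x_m = 47.10 → posterior scale = max = 77.23.
Posterior shape = 4.41 + 10 = 14.41.
The Pareto density is decreasing on [x_m, ∞), so the mode is x_m = 77.23.

77.23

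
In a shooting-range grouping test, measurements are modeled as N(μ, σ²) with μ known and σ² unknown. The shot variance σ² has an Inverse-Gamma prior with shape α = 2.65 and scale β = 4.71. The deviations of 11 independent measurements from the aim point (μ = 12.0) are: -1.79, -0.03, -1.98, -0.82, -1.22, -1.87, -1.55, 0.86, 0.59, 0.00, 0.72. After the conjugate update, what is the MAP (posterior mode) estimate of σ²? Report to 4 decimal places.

1.4323

With known mean μ and an Inverse-Gamma(α, β) prior on σ², the Normal likelihood is conjugate: posterior is Inv-Gamma(α + n/2, β + Σ(xᵢ−μ)²/2).
Σ(xᵢ−μ)² = (-1.79)² + (-0.03)² + (-1.98)² + (-0.82)² + (-1.22)² + (-1.87)² + (-1.55)² + (0.86)² + (0.59)² + (0.00)² + (0.72)² = 16.7917.
Posterior: Inv-Gamma(2.65 + 11/2, 4.71 + 16.7917/2) = Inv-Gamma(8.15, 13.10585).
Mode = β/(α+1) = 13.10585/9.15 = 1.4323.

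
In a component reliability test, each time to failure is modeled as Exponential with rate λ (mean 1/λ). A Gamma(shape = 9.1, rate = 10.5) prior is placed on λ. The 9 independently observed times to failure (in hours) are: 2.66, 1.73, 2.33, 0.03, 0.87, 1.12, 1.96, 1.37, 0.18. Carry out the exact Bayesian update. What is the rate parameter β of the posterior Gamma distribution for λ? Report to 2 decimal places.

With a Gamma(shape α, rate β) prior on the exponential rate λ, the posterior after n observations with total T = Σxᵢ is Gamma(α+n, β+T).
Sum of observations T = 12.25 hours; n = 9.
Posterior: Gamma(9.1+9, 10.5+12.25) = Gamma(18.1, 22.75).
Posterior β = 22.75.

22.75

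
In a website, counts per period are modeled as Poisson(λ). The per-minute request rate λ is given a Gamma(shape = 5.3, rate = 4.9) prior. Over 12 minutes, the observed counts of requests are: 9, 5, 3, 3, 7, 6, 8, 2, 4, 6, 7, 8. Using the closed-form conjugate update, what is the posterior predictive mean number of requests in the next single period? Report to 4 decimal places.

With a Gamma(shape α, rate β) prior, the Poisson likelihood is conjugate: the posterior is Gamma(α + ΣXᵢ, β + n).
Sum of counts S = 68 over n = 12 minutes.
Posterior: Gamma(α+S, β+n) = Gamma(5.3+68, 4.9+12) = Gamma(73.3, 16.9).
The predictive distribution for one future period is NegBinom with mean α/β = 4.3373.

4.3373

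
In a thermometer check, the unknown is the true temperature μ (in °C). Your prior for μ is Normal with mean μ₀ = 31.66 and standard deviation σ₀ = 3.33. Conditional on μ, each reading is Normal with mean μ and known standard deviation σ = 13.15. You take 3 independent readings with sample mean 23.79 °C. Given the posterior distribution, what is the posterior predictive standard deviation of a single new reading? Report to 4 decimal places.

For Normal data with known variance σ², a Normal(μ₀, σ₀²) prior on μ is conjugate. Posterior precision = 1/σ₀² + n/σ²; posterior mean is the precision-weighted average of μ₀ and x̄.
σ₀² = 3.33² = 11.0889, σ² = 13.15² = 172.9225; σ² + n·σ₀² = 172.9225 + 3·11.0889 = 206.1892.
Posterior precision = 1/σ₀² + n/σ² = 1/11.0889 + 3/172.9225 = (σ² + n·σ₀²)/(σ₀²σ²) = 206.1892/(11.0889·172.9225); posterior variance σₙ² = σ₀²σ²/(σ² + n·σ₀²) = 11.0889·172.9225/206.1892 = 9.299810.
Predictive variance for one new observation = σₙ² + σ² = 11.0889·172.9225/206.1892 + 172.9225 = σ²·(σ₀² + 206.1892)/206.1892 = 172.9225·217.2781/206.1892 = 182.222310; SD = √(172.9225·217.2781/206.1892) = 13.4990.

13.4990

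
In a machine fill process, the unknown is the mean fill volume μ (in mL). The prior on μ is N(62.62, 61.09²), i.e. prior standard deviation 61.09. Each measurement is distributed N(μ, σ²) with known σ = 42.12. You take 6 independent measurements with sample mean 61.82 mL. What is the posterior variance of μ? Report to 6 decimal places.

273.975540

For Normal data with known variance σ², a Normal(μ₀, σ₀²) prior on μ is conjugate. Posterior precision = 1/σ₀² + n/σ²; posterior mean is the precision-weighted average of μ₀ and x̄.
σ₀² = 61.09² = 3731.9881, σ² = 42.12² = 1774.0944; σ² + n·σ₀² = 1774.0944 + 6·3731.9881 = 24166.023.
Posterior precision = 1/σ₀² + n/σ² = 1/3731.9881 + 6/1774.0944 = (σ² + n·σ₀²)/(σ₀²σ²) = 24166.023/(3731.9881·1774.0944); posterior variance σₙ² = σ₀²σ²/(σ² + n·σ₀²) = 3731.9881·1774.0944/24166.023 = 273.975540.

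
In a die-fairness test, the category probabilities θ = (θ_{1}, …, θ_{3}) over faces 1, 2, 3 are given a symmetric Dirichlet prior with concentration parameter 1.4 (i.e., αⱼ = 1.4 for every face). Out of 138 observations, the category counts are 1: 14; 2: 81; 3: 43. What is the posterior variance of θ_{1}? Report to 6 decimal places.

The Dirichlet prior is conjugate to the Multinomial likelihood: each posterior αⱼ = prior αⱼ + observed count nⱼ.
Posterior concentration: (15.4, 82.4, 44.4), total = 142.2.
Var[θ_j] = α_j(Σα−α_j)/((Σα)²(Σα+1)) = 15.4·126.8/(142.2²·143.2) = 0.000674.

0.000674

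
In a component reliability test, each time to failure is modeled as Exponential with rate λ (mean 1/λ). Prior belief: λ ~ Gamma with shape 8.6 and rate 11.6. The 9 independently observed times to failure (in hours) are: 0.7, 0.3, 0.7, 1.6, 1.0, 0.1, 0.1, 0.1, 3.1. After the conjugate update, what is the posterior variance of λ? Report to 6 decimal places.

With a Gamma(shape α, rate β) prior on the exponential rate λ, the posterior after n observations with total T = Σxᵢ is Gamma(α+n, β+T).
Sum of observations T = 7.7 hours; n = 9.
Posterior: Gamma(8.6+9, 11.6+7.7) = Gamma(17.6, 19.3).
Var = α/β² = 0.047250.

0.047250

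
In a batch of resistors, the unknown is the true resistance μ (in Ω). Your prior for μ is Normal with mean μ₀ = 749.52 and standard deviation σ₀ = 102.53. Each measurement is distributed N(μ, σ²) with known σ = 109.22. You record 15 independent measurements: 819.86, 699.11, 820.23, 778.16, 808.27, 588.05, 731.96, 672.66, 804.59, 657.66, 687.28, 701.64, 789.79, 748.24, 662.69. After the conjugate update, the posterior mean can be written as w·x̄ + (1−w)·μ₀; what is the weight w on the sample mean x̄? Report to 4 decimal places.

For Normal data with known variance σ², a Normal(μ₀, σ₀²) prior on μ is conjugate. Posterior precision = 1/σ₀² + n/σ²; posterior mean is the precision-weighted average of μ₀ and x̄.
σ₀² = 102.53² = 10512.4009, σ² = 109.22² = 11929.0084. Prior precision 1/σ₀² = 1/10512.4009; data precision n/σ² = 15/11929.0084.
w = (n/σ²)/(1/σ₀² + n/σ²) = n·σ₀²/(σ² + n·σ₀²) = 15·10512.4009/(11929.0084 + 15·10512.4009) = 157686.0135/169615.0219 = 0.9297.

0.9297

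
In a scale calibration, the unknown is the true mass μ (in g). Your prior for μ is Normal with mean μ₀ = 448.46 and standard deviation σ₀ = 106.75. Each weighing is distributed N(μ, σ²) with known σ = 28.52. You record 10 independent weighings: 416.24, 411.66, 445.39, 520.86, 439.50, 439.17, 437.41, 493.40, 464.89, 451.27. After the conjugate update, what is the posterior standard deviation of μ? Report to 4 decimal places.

For Normal data with known variance σ², a Normal(μ₀, σ₀²) prior on μ is conjugate. Posterior precision = 1/σ₀² + n/σ²; posterior mean is the precision-weighted average of μ₀ and x̄.
σ₀² = 106.75² = 11395.5625, σ² = 28.52² = 813.3904; σ² + n·σ₀² = 813.3904 + 10·11395.5625 = 114769.0154.
Posterior precision = 1/σ₀² + n/σ² = 1/11395.5625 + 10/813.3904 = (σ² + n·σ₀²)/(σ₀²σ²) = 114769.0154/(11395.5625·813.3904); posterior variance σₙ² = σ₀²σ²/(σ² + n·σ₀²) = 11395.5625·813.3904/114769.0154 = 80.762574.
Posterior SD = √σₙ² = √(11395.5625·813.3904/114769.0154) = 8.9868.

8.9868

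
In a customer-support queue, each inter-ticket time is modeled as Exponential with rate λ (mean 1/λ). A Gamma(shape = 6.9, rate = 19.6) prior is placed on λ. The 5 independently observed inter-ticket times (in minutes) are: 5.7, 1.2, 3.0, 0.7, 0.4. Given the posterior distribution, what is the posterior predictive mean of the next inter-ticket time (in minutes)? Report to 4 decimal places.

With a Gamma(shape α, rate β) prior on the exponential rate λ, the posterior after n observations with total T = Σxᵢ is Gamma(α+n, β+T).
Sum of observations T = 11.0 minutes; n = 5.
Posterior: Gamma(6.9+5, 19.6+11.0) = Gamma(11.9, 30.6).
The predictive distribution for the next observation is Lomax; its mean is β/(α−1) = 30.6/10.9 = 2.8073.

2.8073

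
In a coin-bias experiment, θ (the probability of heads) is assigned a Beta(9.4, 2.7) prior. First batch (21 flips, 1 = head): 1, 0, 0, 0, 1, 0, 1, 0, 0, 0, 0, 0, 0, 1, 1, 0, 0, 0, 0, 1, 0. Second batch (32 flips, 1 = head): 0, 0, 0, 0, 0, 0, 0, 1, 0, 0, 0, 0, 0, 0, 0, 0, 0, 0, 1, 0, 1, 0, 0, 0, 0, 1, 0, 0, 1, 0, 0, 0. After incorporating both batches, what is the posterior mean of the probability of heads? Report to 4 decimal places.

0.3134

The Beta prior is conjugate to a Binomial/Bernoulli likelihood; the update adds successes to α and failures to β.
After batch 1: Beta(9.4+6, 2.7+15) = Beta(15.4, 17.7).
After batch 2: Beta(15.4+5, 17.7+27) = Beta(20.4, 44.7).
Posterior mean = α/(α+β) = 20.4/65.1 = 0.3134.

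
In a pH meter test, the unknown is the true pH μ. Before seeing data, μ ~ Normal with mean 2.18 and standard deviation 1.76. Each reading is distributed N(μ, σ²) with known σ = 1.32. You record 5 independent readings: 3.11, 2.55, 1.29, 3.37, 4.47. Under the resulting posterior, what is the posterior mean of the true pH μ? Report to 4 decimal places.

2.8793

For Normal data with known variance σ², a Normal(μ₀, σ₀²) prior on μ is conjugate. Posterior precision = 1/σ₀² + n/σ²; posterior mean is the precision-weighted average of μ₀ and x̄.
Σxᵢ = 3.11 + 2.55 + 1.29 + 3.37 + 4.47 = 14.79, so n·x̄ = 14.79.
σ₀² = 1.76² = 3.0976, σ² = 1.32² = 1.7424; σ² + n·σ₀² = 1.7424 + 5·3.0976 = 17.2304.
Posterior mean = (μ₀/σ₀² + n·x̄/σ²)/(1/σ₀² + n/σ²) = (σ²·μ₀ + σ₀²·n·x̄)/(σ² + n·σ₀²) = (1.7424·2.18 + 3.0976·14.79)/17.2304 = 49.611936/17.2304 = 2.8793.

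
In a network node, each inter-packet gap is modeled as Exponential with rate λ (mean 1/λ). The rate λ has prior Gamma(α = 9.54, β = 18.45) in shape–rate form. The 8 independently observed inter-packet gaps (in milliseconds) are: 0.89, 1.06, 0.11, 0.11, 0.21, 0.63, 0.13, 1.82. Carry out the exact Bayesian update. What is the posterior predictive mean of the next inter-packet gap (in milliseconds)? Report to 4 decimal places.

With a Gamma(shape α, rate β) prior on the exponential rate λ, the posterior after n observations with total T = Σxᵢ is Gamma(α+n, β+T).
Sum of observations T = 4.96 milliseconds; n = 8.
Posterior: Gamma(9.54+8, 18.45+4.96) = Gamma(17.54, 23.41).
The predictive distribution for the next observation is Lomax; its mean is β/(α−1) = 23.41/16.54 = 1.4154.

1.4154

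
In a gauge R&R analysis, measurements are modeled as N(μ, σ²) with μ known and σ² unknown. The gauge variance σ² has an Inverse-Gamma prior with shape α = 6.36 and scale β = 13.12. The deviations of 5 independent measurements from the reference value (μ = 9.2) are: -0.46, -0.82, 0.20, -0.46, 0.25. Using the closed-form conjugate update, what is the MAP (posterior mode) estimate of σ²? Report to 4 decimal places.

With known mean μ and an Inverse-Gamma(α, β) prior on σ², the Normal likelihood is conjugate: posterior is Inv-Gamma(α + n/2, β + Σ(xᵢ−μ)²/2).
Σ(xᵢ−μ)² = (-0.46)² + (-0.82)² + (0.20)² + (-0.46)² + (0.25)² = 1.1981.
Posterior: Inv-Gamma(6.36 + 5/2, 13.12 + 1.1981/2) = Inv-Gamma(8.86, 13.71905).
Mode = β/(α+1) = 13.71905/9.86 = 1.3914.

1.3914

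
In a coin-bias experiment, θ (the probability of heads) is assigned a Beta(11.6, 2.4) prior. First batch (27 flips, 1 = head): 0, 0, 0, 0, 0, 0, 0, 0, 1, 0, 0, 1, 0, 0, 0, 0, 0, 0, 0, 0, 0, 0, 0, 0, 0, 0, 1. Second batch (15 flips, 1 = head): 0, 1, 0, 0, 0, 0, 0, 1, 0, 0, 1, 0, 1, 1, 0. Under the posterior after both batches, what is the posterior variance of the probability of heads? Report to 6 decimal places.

The Beta prior is conjugate to a Binomial/Bernoulli likelihood; the update adds successes to α and failures to β.
After batch 1: Beta(11.6+3, 2.4+24) = Beta(14.6, 26.4).
After batch 2: Beta(14.6+5, 26.4+10) = Beta(19.6, 36.4).
Var = αβ/((α+β)²(α+β+1)) = 19.6·36.4/(56.0²·57.0) = 0.003991.

0.003991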